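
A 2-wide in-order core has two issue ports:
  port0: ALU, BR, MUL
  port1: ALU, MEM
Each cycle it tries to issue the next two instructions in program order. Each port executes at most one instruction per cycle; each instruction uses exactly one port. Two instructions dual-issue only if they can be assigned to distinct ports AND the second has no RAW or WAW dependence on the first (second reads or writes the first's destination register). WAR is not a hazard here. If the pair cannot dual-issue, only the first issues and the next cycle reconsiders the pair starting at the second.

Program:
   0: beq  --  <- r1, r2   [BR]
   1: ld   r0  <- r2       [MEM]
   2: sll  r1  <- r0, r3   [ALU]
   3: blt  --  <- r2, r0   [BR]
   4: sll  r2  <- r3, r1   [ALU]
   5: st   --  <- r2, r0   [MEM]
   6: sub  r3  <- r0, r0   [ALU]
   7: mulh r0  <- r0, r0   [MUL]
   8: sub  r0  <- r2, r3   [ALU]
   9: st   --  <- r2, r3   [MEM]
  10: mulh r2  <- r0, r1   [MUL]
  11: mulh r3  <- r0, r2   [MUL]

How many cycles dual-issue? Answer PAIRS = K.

PAIRS = 4

c0: i0/i1 beq/ld  2-wide
c1: i2/i3 sll/blt  2-wide
c2: i4 sll  RAW r2
c3: i5/i6 st/sub  2-wide
c4: i7 mulh  WAW r0
c5: i8/i9 sub/st  2-wide
c6: i10 mulh  no-port MUL/MUL
c7: i11 mulh  tail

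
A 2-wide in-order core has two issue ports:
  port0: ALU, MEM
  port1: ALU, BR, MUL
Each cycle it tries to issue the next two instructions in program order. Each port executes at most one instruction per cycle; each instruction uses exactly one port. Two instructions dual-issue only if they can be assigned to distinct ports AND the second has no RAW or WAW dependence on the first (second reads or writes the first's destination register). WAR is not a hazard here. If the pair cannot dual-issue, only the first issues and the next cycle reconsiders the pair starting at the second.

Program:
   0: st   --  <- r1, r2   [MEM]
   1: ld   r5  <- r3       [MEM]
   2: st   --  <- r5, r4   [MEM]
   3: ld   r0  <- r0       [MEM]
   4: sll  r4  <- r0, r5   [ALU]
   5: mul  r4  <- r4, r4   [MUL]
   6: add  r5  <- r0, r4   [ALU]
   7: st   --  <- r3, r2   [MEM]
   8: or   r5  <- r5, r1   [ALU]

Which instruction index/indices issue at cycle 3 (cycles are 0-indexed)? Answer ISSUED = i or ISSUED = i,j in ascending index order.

ISSUED = 3

0. st.MEM @i0  | no-port MEM/MEM
1. ld.MEM @i1  | no-port MEM/MEM
2. st.MEM @i2  | no-port MEM/MEM
3. ld.MEM @i3  | RAW r0
4. sll.ALU @i4  | RAW+WAW r4
5. mul.MUL @i5  | RAW r4
6. add.ALU/st.MEM @i6/i7  | pair
7. or.ALU @i8  | tail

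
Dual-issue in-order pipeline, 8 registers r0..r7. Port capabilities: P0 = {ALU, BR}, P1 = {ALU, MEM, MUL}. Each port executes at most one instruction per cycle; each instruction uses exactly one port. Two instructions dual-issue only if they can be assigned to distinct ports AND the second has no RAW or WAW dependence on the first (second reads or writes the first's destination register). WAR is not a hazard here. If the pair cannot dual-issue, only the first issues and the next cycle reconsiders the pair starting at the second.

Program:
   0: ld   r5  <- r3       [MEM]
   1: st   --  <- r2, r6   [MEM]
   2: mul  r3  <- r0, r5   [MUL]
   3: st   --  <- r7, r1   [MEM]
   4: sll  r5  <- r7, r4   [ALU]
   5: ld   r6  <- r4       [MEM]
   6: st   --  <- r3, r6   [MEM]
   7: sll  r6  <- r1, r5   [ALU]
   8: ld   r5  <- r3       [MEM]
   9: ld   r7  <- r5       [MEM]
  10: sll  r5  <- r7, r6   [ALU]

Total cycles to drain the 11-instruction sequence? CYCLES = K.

#0 head=0: ld.MEM i0 no-port MEM/MEM
#1 head=1: st.MEM i1 no-port MEM/MUL
#2 head=2: mul.MUL i2 no-port MUL/MEM
#3 head=3: st.MEM/sll.ALU i3/i4 2-wide
#4 head=5: ld.MEM i5 no-port MEM/MEM
#5 head=6: st.MEM/sll.ALU i6/i7 2-wide
#6 head=8: ld.MEM i8 no-port MEM/MEM
#7 head=9: ld.MEM i9 RAW r7
#8 head=10: sll.ALU i10 tail

CYCLES = 9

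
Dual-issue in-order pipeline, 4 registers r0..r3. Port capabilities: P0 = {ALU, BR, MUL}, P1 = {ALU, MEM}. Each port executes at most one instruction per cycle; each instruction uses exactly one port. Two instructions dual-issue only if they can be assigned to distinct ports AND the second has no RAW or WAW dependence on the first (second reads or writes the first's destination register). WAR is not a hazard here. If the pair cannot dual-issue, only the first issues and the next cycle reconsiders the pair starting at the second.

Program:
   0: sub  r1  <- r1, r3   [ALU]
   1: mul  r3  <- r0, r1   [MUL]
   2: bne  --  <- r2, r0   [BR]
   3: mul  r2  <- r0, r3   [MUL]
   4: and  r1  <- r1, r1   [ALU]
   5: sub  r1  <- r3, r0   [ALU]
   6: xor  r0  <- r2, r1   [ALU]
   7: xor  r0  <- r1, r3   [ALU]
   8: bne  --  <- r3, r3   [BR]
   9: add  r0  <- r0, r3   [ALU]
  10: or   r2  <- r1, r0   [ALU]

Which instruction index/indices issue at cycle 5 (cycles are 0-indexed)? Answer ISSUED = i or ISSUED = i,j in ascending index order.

ISSUED = 6

[0] i0  sub  -- RAW r1
[1] i1  mul  -- no-port MUL/BR
[2] i2  bne  -- no-port BR/MUL
[3] i3/i4  mul+and  -- dual
[4] i5  sub  -- RAW r1
[5] i6  xor  -- WAW r0
[6] i7/i8  xor+bne  -- dual
[7] i9  add  -- RAW r0
[8] i10  or  -- tail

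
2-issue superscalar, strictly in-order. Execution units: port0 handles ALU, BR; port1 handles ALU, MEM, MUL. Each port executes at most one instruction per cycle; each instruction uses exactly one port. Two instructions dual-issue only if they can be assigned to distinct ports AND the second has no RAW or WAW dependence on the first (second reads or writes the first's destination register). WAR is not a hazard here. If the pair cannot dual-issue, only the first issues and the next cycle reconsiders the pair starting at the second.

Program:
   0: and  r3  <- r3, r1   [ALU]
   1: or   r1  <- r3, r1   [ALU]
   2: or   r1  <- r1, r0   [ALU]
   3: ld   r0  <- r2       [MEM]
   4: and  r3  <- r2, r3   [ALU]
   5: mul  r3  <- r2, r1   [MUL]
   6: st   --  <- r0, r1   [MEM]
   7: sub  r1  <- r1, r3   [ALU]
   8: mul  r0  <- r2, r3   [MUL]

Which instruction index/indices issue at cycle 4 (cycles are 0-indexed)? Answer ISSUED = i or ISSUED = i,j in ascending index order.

#0 head=0: and i0 RAW r3
#1 head=1: or i1 RAW+WAW r1
#2 head=2: or/ld i2,i3 dual
#3 head=4: and i4 WAW r3
#4 head=5: mul i5 no-port MUL/MEM
#5 head=6: st/sub i6,i7 dual
#6 head=8: mul i8 tail

ISSUED = 5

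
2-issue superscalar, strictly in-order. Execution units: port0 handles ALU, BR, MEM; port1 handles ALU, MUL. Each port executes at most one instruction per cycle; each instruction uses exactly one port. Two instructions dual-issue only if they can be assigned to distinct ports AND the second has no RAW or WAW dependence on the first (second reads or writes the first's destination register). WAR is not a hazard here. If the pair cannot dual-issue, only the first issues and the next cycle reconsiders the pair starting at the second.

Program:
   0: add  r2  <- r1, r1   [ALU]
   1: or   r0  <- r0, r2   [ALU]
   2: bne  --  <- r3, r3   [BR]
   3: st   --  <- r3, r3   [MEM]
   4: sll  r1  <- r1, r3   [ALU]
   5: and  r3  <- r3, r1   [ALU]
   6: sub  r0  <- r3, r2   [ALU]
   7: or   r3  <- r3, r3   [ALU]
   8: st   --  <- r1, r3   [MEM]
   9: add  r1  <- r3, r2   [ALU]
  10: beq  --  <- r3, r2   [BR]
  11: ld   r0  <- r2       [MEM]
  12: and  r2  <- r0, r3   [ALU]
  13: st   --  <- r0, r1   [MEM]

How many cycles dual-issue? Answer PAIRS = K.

0. add @i0  | RAW r2
1. or;bne @i1&i2  | pair
2. st;sll @i3&i4  | pair
3. and @i5  | RAW r3
4. sub;or @i6&i7  | pair
5. st;add @i8&i9  | pair
6. beq @i10  | no-port BR/MEM
7. ld @i11  | RAW r0
8. and;st @i12&i13  | pair

PAIRS = 5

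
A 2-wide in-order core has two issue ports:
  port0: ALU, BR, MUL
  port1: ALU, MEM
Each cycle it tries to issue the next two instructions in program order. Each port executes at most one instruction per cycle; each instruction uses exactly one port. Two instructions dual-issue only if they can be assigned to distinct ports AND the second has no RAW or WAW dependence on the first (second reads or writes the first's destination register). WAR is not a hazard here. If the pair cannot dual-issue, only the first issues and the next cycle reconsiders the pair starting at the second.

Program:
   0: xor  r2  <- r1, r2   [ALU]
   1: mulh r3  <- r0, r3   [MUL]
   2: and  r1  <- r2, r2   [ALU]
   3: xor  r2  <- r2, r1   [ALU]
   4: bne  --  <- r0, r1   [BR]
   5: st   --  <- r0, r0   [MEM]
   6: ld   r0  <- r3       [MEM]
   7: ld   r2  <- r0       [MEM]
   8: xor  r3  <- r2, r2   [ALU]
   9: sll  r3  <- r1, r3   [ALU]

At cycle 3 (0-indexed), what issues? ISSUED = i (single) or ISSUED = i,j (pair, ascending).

[0] i0/i1  xor mulh  -- pair
[1] i2  and  -- RAW r1
[2] i3/i4  xor bne  -- pair
[3] i5  st  -- no-port MEM/MEM
[4] i6  ld  -- no-port MEM/MEM
[5] i7  ld  -- RAW r2
[6] i8  xor  -- RAW+WAW r3
[7] i9  sll  -- tail

ISSUED = 5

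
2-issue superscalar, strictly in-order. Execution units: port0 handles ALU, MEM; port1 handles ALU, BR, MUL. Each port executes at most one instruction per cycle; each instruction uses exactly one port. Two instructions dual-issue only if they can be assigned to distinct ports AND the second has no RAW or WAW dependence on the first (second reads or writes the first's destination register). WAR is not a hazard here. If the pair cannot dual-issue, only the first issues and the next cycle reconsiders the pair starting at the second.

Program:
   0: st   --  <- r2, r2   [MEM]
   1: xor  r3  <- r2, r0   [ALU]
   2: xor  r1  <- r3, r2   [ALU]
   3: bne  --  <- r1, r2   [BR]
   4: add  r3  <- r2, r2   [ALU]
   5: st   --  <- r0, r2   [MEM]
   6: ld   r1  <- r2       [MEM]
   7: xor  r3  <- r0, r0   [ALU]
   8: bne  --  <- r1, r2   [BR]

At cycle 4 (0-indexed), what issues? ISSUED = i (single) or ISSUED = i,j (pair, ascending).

ISSUED = 6,7

#0 head=0: st;xor i0+i1 2-wide
#1 head=2: xor i2 RAW r1
#2 head=3: bne;add i3+i4 2-wide
#3 head=5: st i5 no-port MEM/MEM
#4 head=6: ld;xor i6+i7 2-wide
#5 head=8: bne i8 tail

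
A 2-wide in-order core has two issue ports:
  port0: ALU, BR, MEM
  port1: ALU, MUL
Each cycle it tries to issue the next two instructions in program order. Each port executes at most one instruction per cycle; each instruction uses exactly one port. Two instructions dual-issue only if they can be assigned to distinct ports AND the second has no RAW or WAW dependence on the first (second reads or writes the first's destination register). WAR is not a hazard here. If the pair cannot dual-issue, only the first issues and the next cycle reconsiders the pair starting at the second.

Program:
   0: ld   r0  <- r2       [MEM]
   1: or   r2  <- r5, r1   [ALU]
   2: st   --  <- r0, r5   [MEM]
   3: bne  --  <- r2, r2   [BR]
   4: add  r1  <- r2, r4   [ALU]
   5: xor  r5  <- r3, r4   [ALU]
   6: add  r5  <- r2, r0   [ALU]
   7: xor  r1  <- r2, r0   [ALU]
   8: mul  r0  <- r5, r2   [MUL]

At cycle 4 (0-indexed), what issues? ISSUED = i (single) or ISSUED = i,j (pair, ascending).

ISSUED = 6,7

  cy0 -> i0,i1 (ld/or) pair
  cy1 -> i2 (st) no-port MEM/BR
  cy2 -> i3,i4 (bne/add) pair
  cy3 -> i5 (xor) WAW r5
  cy4 -> i6,i7 (add/xor) pair
  cy5 -> i8 (mul) tail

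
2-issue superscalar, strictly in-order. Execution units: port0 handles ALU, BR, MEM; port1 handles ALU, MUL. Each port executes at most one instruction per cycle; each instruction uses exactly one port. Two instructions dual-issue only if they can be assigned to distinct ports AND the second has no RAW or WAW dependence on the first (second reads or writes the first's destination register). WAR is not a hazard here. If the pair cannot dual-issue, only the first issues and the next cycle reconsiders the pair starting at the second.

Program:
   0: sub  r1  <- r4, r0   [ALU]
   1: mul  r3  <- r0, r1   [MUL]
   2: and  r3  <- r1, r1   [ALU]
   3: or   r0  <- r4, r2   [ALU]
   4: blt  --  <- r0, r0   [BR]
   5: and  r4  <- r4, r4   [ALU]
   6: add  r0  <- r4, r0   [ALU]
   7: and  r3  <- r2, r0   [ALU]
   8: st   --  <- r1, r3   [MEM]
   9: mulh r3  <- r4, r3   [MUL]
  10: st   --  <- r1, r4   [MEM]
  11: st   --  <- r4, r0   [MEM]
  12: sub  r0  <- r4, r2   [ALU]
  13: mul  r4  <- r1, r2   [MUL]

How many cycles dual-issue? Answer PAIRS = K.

  cy0 -> i0 (sub) RAW r1
  cy1 -> i1 (mul) WAW r3
  cy2 -> i2+i3 (and;or) dual
  cy3 -> i4+i5 (blt;and) dual
  cy4 -> i6 (add) RAW r0
  cy5 -> i7 (and) RAW r3
  cy6 -> i8+i9 (st;mulh) dual
  cy7 -> i10 (st) no-port MEM/MEM
  cy8 -> i11+i12 (st;sub) dual
  cy9 -> i13 (mul) tail

PAIRS = 4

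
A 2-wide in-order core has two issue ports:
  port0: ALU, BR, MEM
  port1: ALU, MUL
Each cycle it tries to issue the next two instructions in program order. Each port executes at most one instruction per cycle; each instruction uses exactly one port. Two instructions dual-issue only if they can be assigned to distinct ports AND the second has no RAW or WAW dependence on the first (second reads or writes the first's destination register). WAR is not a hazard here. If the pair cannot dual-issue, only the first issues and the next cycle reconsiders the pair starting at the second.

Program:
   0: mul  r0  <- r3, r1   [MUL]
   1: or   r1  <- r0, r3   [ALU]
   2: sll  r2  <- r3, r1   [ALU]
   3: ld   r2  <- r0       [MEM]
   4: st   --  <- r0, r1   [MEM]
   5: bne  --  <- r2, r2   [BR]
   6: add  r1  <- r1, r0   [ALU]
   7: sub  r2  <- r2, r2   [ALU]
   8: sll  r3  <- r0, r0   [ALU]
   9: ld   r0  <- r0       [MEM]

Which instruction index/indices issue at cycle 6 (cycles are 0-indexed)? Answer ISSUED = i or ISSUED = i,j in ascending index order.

ISSUED = 7,8

t=0 i0:mul ; RAW r0
t=1 i1:or ; RAW r1
t=2 i2:sll ; WAW r2
t=3 i3:ld ; no-port MEM/MEM
t=4 i4:st ; no-port MEM/BR
t=5 i5/i6:bne;add ; 2-wide
t=6 i7/i8:sub;sll ; 2-wide
t=7 i9:ld ; tail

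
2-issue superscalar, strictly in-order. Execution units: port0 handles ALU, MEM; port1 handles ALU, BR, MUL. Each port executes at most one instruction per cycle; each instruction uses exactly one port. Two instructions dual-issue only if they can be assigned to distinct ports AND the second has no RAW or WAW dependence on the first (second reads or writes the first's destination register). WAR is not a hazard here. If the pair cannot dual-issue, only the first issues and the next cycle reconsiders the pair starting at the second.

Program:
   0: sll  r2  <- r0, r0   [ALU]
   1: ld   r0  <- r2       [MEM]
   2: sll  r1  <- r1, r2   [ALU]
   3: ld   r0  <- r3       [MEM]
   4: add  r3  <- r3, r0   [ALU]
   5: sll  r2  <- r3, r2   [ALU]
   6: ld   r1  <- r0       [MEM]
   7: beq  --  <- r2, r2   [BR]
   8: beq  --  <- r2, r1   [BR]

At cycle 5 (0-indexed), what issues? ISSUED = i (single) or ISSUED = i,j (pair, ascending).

t=0 i0:sll ; RAW r2
t=1 i1,i2:ld+sll ; 2-wide
t=2 i3:ld ; RAW r0
t=3 i4:add ; RAW r3
t=4 i5,i6:sll+ld ; 2-wide
t=5 i7:beq ; no-port BR/BR
t=6 i8:beq ; tail

ISSUED = 7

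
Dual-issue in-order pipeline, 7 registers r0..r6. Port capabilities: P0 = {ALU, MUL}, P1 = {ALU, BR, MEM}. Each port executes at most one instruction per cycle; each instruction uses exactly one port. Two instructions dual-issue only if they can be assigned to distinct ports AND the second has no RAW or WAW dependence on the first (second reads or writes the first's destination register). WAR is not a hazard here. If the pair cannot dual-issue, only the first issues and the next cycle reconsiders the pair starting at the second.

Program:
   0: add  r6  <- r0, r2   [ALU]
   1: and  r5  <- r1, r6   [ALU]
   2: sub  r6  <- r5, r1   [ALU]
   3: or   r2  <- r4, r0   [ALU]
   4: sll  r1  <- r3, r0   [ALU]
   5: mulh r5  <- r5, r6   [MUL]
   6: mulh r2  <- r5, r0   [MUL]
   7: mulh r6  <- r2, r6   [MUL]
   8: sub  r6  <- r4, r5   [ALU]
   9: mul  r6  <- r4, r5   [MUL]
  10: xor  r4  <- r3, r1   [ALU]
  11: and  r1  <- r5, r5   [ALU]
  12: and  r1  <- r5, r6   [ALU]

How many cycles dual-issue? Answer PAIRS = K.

PAIRS = 3

#0 head=0: add.ALU i0 RAW r6
#1 head=1: and.ALU i1 RAW r5
#2 head=2: sub.ALU/or.ALU i2,i3 pair
#3 head=4: sll.ALU/mulh.MUL i4,i5 pair
#4 head=6: mulh.MUL i6 no-port MUL/MUL
#5 head=7: mulh.MUL i7 WAW r6
#6 head=8: sub.ALU i8 WAW r6
#7 head=9: mul.MUL/xor.ALU i9,i10 pair
#8 head=11: and.ALU i11 WAW r1
#9 head=12: and.ALU i12 tail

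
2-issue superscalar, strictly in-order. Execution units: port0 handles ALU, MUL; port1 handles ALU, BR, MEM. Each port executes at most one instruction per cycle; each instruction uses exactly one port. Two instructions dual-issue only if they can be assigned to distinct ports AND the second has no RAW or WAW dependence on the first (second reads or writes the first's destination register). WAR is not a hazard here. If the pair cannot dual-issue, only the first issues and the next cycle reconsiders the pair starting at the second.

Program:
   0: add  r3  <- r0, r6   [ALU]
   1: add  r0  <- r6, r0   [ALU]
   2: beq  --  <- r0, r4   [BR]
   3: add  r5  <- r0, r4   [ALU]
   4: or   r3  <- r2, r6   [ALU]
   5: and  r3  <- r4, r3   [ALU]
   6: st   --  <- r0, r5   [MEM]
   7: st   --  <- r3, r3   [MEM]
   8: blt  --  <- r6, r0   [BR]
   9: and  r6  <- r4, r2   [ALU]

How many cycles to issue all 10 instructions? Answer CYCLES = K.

0. add.ALU/add.ALU @i0/i1  | 2-wide
1. beq.BR/add.ALU @i2/i3  | 2-wide
2. or.ALU @i4  | RAW+WAW r3
3. and.ALU/st.MEM @i5/i6  | 2-wide
4. st.MEM @i7  | no-port MEM/BR
5. blt.BR/and.ALU @i8/i9  | 2-wide

CYCLES = 6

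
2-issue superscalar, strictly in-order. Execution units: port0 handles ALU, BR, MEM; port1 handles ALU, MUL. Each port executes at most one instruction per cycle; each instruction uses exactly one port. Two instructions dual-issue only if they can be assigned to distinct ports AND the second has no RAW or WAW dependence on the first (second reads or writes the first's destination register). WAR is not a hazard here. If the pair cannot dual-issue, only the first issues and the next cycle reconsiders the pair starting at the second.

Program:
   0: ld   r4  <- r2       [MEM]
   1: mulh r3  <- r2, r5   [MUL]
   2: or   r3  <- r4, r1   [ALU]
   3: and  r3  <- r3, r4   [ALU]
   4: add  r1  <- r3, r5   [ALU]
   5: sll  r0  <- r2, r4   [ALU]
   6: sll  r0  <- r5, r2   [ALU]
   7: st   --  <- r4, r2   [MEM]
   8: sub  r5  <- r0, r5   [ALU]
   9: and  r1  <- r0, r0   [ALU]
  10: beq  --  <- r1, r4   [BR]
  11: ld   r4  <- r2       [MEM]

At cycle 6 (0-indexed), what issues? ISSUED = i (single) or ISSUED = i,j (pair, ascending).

ISSUED = 10

  cy0 -> i0&i1 (ld/mulh) 2-wide
  cy1 -> i2 (or) RAW+WAW r3
  cy2 -> i3 (and) RAW r3
  cy3 -> i4&i5 (add/sll) 2-wide
  cy4 -> i6&i7 (sll/st) 2-wide
  cy5 -> i8&i9 (sub/and) 2-wide
  cy6 -> i10 (beq) no-port BR/MEM
  cy7 -> i11 (ld) tail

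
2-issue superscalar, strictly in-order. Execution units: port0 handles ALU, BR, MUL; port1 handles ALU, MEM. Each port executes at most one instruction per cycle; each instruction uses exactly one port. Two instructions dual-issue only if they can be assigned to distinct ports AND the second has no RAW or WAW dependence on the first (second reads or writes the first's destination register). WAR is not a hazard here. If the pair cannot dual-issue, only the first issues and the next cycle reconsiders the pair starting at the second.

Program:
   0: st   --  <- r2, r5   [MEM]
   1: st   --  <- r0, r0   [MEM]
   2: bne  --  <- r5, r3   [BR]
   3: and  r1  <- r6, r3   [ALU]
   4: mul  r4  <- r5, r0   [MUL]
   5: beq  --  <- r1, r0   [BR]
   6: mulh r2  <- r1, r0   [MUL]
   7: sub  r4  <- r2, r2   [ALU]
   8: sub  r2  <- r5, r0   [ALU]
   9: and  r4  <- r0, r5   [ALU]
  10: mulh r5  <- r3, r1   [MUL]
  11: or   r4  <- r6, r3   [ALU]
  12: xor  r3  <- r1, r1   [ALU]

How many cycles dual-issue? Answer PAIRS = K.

PAIRS = 5

#0 head=0: st i0 no-port MEM/MEM
#1 head=1: st bne i1+i2 dual
#2 head=3: and mul i3+i4 dual
#3 head=5: beq i5 no-port BR/MUL
#4 head=6: mulh i6 RAW r2
#5 head=7: sub sub i7+i8 dual
#6 head=9: and mulh i9+i10 dual
#7 head=11: or xor i11+i12 dual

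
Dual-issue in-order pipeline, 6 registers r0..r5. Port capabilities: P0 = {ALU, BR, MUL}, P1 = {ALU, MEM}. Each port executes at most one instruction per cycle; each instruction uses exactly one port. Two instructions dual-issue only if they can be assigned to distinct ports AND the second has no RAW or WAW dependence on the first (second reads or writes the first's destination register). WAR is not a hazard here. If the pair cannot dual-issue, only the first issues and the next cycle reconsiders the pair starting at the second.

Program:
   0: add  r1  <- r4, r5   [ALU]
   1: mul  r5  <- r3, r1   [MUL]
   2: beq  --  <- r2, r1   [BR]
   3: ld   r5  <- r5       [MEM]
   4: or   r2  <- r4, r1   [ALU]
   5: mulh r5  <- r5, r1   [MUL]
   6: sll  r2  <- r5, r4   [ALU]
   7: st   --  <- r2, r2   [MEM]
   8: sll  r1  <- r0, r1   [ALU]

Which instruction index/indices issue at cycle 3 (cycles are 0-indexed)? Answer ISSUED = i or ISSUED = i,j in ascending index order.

ISSUED = 4,5

[0] i0  add  -- RAW r1
[1] i1  mul  -- no-port MUL/BR
[2] i2/i3  beq ld  -- pair
[3] i4/i5  or mulh  -- pair
[4] i6  sll  -- RAW r2
[5] i7/i8  st sll  -- pair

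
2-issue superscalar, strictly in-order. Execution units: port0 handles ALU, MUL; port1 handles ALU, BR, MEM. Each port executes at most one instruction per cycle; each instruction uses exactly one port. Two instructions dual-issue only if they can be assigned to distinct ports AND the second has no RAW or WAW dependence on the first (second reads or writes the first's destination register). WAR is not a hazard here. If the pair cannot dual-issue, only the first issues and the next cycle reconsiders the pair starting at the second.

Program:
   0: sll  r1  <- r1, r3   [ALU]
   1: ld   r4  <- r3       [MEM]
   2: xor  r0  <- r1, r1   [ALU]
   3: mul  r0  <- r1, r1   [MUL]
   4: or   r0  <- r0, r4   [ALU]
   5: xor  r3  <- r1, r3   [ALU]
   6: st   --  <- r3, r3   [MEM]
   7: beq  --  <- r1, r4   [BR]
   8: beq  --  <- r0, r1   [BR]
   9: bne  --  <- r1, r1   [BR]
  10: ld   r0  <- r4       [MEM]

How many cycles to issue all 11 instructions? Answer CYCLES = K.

CYCLES = 9

  cy0 -> i0/i1 (sll/ld) 2-wide
  cy1 -> i2 (xor) WAW r0
  cy2 -> i3 (mul) RAW+WAW r0
  cy3 -> i4/i5 (or/xor) 2-wide
  cy4 -> i6 (st) no-port MEM/BR
  cy5 -> i7 (beq) no-port BR/BR
  cy6 -> i8 (beq) no-port BR/BR
  cy7 -> i9 (bne) no-port BR/MEM
  cy8 -> i10 (ld) tail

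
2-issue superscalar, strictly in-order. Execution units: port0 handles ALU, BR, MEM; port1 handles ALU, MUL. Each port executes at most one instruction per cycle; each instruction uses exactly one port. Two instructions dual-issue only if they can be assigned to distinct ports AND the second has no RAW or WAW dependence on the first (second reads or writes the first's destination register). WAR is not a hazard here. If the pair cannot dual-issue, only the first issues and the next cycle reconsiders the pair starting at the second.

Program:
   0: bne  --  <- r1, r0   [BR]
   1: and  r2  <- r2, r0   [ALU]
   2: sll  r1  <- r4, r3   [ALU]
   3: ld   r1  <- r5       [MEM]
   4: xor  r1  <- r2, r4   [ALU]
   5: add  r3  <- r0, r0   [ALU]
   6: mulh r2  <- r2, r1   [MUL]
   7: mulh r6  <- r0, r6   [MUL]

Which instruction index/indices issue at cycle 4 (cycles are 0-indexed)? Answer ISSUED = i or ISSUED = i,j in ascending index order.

[0] i0,i1  bne/and  -- 2-wide
[1] i2  sll  -- WAW r1
[2] i3  ld  -- WAW r1
[3] i4,i5  xor/add  -- 2-wide
[4] i6  mulh  -- no-port MUL/MUL
[5] i7  mulh  -- tail

ISSUED = 6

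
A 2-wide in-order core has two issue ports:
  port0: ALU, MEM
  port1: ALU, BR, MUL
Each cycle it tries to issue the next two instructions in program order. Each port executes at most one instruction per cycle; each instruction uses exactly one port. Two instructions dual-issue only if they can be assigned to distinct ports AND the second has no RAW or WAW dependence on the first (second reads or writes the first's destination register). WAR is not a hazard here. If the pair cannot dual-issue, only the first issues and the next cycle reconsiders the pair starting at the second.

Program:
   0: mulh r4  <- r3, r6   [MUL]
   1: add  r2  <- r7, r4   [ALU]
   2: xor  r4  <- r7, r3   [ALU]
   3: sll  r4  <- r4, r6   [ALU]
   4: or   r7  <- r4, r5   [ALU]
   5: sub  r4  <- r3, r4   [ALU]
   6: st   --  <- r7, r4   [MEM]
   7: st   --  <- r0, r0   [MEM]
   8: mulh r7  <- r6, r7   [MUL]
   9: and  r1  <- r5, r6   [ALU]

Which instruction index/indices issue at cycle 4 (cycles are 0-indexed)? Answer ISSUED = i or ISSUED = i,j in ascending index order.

t=0 i0:mulh ; RAW r4
t=1 i1&i2:add;xor ; dual
t=2 i3:sll ; RAW r4
t=3 i4&i5:or;sub ; dual
t=4 i6:st ; no-port MEM/MEM
t=5 i7&i8:st;mulh ; dual
t=6 i9:and ; tail

ISSUED = 6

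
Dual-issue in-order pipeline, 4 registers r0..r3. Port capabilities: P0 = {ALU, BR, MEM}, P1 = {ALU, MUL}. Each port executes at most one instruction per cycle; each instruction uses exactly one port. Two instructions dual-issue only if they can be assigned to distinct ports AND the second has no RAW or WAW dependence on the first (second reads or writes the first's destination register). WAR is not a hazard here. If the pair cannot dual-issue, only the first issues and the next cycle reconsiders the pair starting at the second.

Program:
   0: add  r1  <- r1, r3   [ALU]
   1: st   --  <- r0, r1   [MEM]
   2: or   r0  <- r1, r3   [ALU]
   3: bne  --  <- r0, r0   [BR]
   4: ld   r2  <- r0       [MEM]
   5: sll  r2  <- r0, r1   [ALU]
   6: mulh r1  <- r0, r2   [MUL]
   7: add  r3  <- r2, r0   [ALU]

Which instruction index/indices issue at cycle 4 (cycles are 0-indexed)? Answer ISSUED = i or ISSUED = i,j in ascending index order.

ISSUED = 5

c0: i0 add  RAW r1
c1: i1+i2 st+or  dual
c2: i3 bne  no-port BR/MEM
c3: i4 ld  WAW r2
c4: i5 sll  RAW r2
c5: i6+i7 mulh+add  dual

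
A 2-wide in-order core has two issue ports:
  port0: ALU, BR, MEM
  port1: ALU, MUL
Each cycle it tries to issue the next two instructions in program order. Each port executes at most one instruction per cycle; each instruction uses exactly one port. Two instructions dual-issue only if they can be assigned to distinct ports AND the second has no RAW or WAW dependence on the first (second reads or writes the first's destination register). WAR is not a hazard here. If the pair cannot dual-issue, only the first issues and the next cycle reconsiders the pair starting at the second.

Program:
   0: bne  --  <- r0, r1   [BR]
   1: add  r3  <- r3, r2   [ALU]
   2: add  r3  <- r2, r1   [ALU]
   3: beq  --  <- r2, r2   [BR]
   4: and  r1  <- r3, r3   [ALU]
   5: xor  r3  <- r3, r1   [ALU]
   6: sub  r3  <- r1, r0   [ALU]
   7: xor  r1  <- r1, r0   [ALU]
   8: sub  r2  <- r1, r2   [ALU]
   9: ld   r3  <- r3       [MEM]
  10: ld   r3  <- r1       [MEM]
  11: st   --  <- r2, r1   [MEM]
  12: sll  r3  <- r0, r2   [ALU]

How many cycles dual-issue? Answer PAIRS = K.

  cy0 -> i0,i1 (bne.BR;add.ALU) pair
  cy1 -> i2,i3 (add.ALU;beq.BR) pair
  cy2 -> i4 (and.ALU) RAW r1
  cy3 -> i5 (xor.ALU) WAW r3
  cy4 -> i6,i7 (sub.ALU;xor.ALU) pair
  cy5 -> i8,i9 (sub.ALU;ld.MEM) pair
  cy6 -> i10 (ld.MEM) no-port MEM/MEM
  cy7 -> i11,i12 (st.MEM;sll.ALU) pair

PAIRS = 5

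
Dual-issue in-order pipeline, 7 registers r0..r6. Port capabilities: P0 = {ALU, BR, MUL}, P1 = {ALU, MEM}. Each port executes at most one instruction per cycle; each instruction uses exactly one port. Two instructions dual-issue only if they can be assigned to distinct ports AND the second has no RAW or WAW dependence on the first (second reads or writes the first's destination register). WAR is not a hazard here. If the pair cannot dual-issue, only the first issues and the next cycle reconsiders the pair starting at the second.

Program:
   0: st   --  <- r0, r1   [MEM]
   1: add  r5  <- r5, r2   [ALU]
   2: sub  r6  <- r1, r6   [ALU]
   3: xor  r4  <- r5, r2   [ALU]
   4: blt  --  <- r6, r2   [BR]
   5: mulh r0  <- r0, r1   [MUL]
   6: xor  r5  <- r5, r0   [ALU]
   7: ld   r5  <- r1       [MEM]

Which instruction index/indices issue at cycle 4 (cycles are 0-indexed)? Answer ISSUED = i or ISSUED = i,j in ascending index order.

ISSUED = 6

#0 head=0: st;add i0,i1 2-wide
#1 head=2: sub;xor i2,i3 2-wide
#2 head=4: blt i4 no-port BR/MUL
#3 head=5: mulh i5 RAW r0
#4 head=6: xor i6 WAW r5
#5 head=7: ld i7 tail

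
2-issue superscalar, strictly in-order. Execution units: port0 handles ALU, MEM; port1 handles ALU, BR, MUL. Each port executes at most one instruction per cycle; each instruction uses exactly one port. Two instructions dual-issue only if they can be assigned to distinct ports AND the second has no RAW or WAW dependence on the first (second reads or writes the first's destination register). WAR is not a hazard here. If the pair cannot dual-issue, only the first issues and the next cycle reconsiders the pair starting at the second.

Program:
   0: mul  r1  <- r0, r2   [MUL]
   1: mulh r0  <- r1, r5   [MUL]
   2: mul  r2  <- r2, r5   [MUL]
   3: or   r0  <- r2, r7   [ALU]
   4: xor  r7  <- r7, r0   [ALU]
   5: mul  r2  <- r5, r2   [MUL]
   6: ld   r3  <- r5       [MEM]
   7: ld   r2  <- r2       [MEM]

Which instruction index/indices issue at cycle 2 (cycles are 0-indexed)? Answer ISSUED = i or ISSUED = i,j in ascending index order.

ISSUED = 2

c0: i0 mul.MUL  no-port MUL/MUL
c1: i1 mulh.MUL  no-port MUL/MUL
c2: i2 mul.MUL  RAW r2
c3: i3 or.ALU  RAW r0
c4: i4,i5 xor.ALU mul.MUL  dual
c5: i6 ld.MEM  no-port MEM/MEM
c6: i7 ld.MEM  tail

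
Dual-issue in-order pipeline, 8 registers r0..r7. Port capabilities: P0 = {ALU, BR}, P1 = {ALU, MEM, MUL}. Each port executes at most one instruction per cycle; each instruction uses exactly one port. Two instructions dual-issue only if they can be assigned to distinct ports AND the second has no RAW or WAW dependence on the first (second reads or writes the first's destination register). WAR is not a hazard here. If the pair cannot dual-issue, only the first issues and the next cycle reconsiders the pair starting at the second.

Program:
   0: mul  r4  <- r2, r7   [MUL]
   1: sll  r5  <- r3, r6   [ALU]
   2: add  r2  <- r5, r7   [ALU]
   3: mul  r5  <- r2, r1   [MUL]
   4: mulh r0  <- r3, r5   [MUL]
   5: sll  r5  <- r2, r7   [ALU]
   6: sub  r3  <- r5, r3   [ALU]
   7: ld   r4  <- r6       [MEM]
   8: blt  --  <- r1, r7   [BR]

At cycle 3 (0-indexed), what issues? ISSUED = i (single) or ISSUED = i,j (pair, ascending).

[0] i0,i1  mul;sll  -- 2-wide
[1] i2  add  -- RAW r2
[2] i3  mul  -- no-port MUL/MUL
[3] i4,i5  mulh;sll  -- 2-wide
[4] i6,i7  sub;ld  -- 2-wide
[5] i8  blt  -- tail

ISSUED = 4,5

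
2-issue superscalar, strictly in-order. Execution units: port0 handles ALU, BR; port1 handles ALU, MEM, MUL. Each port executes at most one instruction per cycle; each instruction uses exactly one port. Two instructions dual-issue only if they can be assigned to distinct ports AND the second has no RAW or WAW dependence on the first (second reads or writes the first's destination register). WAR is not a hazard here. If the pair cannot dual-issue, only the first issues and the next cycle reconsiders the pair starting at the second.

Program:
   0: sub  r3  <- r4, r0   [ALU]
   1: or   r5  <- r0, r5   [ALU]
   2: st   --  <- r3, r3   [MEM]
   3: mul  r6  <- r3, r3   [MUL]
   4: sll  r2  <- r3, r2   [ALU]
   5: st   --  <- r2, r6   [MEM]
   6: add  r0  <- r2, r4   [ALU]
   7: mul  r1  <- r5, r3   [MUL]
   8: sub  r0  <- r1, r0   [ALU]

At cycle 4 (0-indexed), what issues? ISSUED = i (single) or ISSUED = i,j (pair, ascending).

ISSUED = 7

  cy0 -> i0&i1 (sub.ALU+or.ALU) 2-wide
  cy1 -> i2 (st.MEM) no-port MEM/MUL
  cy2 -> i3&i4 (mul.MUL+sll.ALU) 2-wide
  cy3 -> i5&i6 (st.MEM+add.ALU) 2-wide
  cy4 -> i7 (mul.MUL) RAW r1
  cy5 -> i8 (sub.ALU) tail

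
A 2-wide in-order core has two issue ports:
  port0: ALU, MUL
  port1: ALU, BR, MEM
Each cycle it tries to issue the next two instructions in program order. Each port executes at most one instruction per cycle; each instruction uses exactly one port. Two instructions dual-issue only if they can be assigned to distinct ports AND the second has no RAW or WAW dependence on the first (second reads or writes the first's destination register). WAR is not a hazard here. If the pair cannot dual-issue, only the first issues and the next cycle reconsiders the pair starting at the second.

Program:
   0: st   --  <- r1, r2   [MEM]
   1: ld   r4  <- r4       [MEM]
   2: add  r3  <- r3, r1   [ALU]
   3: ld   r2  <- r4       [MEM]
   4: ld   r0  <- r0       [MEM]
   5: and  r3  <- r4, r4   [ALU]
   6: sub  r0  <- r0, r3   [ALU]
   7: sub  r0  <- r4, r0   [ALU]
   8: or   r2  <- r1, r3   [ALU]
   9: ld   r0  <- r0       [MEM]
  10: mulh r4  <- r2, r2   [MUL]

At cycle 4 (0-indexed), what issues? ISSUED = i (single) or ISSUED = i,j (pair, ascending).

[0] i0  st.MEM  -- no-port MEM/MEM
[1] i1&i2  ld.MEM add.ALU  -- dual
[2] i3  ld.MEM  -- no-port MEM/MEM
[3] i4&i5  ld.MEM and.ALU  -- dual
[4] i6  sub.ALU  -- RAW+WAW r0
[5] i7&i8  sub.ALU or.ALU  -- dual
[6] i9&i10  ld.MEM mulh.MUL  -- dual

ISSUED = 6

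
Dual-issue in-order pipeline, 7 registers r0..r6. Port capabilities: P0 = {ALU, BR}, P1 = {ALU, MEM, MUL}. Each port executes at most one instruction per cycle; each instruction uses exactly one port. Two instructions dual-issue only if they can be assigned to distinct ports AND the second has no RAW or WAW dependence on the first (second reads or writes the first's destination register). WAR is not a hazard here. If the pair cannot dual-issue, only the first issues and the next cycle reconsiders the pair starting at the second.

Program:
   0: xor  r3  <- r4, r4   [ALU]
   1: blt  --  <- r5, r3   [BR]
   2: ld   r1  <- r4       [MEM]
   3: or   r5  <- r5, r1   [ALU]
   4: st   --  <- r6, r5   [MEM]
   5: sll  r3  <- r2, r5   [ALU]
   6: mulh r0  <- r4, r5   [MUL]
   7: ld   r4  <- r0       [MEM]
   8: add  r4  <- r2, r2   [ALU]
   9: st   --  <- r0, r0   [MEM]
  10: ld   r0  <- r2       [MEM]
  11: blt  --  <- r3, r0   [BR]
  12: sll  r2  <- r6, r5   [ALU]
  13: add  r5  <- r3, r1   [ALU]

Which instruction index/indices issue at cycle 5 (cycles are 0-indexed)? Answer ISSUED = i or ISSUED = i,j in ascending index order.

ISSUED = 7

0. xor.ALU @i0  | RAW r3
1. blt.BR ld.MEM @i1/i2  | 2-wide
2. or.ALU @i3  | RAW r5
3. st.MEM sll.ALU @i4/i5  | 2-wide
4. mulh.MUL @i6  | no-port MUL/MEM
5. ld.MEM @i7  | WAW r4
6. add.ALU st.MEM @i8/i9  | 2-wide
7. ld.MEM @i10  | RAW r0
8. blt.BR sll.ALU @i11/i12  | 2-wide
9. add.ALU @i13  | tail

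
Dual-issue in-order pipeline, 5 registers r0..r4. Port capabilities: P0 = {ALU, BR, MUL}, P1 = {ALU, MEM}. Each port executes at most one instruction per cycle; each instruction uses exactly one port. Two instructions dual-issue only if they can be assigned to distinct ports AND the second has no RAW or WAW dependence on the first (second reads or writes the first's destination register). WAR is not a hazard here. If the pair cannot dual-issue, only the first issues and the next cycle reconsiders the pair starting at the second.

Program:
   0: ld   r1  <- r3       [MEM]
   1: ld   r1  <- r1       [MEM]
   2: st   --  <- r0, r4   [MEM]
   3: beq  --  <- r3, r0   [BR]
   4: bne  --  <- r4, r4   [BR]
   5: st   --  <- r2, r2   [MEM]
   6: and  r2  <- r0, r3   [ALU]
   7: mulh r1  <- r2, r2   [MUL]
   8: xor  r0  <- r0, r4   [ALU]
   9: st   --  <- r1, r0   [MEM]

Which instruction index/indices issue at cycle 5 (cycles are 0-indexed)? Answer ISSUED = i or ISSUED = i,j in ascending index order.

ISSUED = 7,8

c0: i0 ld.MEM  no-port MEM/MEM
c1: i1 ld.MEM  no-port MEM/MEM
c2: i2+i3 st.MEM;beq.BR  dual
c3: i4+i5 bne.BR;st.MEM  dual
c4: i6 and.ALU  RAW r2
c5: i7+i8 mulh.MUL;xor.ALU  dual
c6: i9 st.MEM  tail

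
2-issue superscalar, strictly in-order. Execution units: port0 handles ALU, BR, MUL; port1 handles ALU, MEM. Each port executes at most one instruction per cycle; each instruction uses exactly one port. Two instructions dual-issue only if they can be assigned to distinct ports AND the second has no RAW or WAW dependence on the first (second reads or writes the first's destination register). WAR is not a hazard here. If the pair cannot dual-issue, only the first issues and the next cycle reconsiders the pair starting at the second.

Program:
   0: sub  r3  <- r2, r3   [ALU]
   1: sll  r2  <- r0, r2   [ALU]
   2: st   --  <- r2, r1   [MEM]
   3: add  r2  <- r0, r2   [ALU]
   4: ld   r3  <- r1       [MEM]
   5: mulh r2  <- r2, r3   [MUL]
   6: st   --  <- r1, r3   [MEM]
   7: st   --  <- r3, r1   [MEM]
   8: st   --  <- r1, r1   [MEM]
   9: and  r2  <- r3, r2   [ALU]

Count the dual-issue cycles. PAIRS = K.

PAIRS = 4

c0: i0/i1 sub.ALU sll.ALU  dual
c1: i2/i3 st.MEM add.ALU  dual
c2: i4 ld.MEM  RAW r3
c3: i5/i6 mulh.MUL st.MEM  dual
c4: i7 st.MEM  no-port MEM/MEM
c5: i8/i9 st.MEM and.ALU  dual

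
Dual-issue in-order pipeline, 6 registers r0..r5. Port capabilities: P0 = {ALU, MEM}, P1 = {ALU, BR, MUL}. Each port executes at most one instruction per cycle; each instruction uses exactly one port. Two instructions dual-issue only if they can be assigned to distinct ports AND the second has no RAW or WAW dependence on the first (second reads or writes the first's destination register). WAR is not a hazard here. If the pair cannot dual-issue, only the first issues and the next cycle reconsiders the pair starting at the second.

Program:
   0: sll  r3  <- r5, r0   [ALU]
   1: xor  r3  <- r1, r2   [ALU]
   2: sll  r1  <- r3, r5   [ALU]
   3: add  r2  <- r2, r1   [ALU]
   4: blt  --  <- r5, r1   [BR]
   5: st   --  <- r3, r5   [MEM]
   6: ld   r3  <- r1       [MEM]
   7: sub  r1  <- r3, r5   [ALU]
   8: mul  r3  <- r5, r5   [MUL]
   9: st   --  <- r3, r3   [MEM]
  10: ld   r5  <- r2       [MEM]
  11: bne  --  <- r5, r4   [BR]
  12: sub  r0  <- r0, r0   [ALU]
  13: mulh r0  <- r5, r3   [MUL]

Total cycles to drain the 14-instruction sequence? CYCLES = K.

  cy0 -> i0 (sll.ALU) WAW r3
  cy1 -> i1 (xor.ALU) RAW r3
  cy2 -> i2 (sll.ALU) RAW r1
  cy3 -> i3/i4 (add.ALU/blt.BR) pair
  cy4 -> i5 (st.MEM) no-port MEM/MEM
  cy5 -> i6 (ld.MEM) RAW r3
  cy6 -> i7/i8 (sub.ALU/mul.MUL) pair
  cy7 -> i9 (st.MEM) no-port MEM/MEM
  cy8 -> i10 (ld.MEM) RAW r5
  cy9 -> i11/i12 (bne.BR/sub.ALU) pair
  cy10 -> i13 (mulh.MUL) tail

CYCLES = 11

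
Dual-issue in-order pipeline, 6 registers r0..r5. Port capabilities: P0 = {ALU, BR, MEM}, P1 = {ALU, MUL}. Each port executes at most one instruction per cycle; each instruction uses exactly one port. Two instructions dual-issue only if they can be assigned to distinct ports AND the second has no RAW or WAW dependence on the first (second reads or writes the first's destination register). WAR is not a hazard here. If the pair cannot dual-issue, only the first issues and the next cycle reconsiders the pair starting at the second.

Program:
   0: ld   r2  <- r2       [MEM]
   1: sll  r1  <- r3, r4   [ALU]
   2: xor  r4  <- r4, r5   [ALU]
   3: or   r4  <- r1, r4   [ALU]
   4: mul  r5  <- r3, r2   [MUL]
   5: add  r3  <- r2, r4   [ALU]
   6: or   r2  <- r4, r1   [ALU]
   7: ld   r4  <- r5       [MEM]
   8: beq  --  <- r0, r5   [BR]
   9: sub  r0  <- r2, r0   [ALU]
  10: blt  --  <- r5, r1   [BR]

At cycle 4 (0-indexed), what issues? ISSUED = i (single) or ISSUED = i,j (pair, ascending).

t=0 i0+i1:ld.MEM/sll.ALU ; pair
t=1 i2:xor.ALU ; RAW+WAW r4
t=2 i3+i4:or.ALU/mul.MUL ; pair
t=3 i5+i6:add.ALU/or.ALU ; pair
t=4 i7:ld.MEM ; no-port MEM/BR
t=5 i8+i9:beq.BR/sub.ALU ; pair
t=6 i10:blt.BR ; tail

ISSUED = 7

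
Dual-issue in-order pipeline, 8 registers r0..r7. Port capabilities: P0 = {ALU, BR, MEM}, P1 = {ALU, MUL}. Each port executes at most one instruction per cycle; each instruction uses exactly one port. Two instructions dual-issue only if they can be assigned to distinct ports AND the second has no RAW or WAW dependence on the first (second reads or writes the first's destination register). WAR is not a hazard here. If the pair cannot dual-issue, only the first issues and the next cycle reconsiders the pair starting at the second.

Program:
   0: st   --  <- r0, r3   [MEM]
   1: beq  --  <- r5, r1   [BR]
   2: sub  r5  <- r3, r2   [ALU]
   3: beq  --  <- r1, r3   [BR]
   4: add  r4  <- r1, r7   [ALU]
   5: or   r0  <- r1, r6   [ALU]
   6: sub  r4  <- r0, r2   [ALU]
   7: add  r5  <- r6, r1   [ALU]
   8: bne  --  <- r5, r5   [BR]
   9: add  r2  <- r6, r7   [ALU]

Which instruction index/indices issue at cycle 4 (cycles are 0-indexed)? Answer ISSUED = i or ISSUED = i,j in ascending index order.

ISSUED = 6,7

t=0 i0:st.MEM ; no-port MEM/BR
t=1 i1&i2:beq.BR sub.ALU ; pair
t=2 i3&i4:beq.BR add.ALU ; pair
t=3 i5:or.ALU ; RAW r0
t=4 i6&i7:sub.ALU add.ALU ; pair
t=5 i8&i9:bne.BR add.ALU ; pair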